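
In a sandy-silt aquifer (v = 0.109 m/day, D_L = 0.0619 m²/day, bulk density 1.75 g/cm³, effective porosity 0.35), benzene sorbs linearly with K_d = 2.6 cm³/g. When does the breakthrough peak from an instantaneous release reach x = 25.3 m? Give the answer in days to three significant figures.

3180 days

Retardation factor R = 1 + ρ_b·K_d/n = 1 + 1.75 × 2.6/0.35 = 14.00.
Sorption retards both mechanisms: v_R = v/R = 0.007786 m/day, D_R = D/R = 0.004421 m²/day.
Peak time from v_R²t² + 2D_R t − x² = 0: t = (√(D_R² + v_R²x²) − D_R)/v_R².
√(D_R² + v_R²x²) = √(0.004421² + 0.007786² × 25.3²) = 0.1970; v_R² = 6.062e-05.
t = (0.1970 − 0.004421)/6.062e-05 = 3180 days.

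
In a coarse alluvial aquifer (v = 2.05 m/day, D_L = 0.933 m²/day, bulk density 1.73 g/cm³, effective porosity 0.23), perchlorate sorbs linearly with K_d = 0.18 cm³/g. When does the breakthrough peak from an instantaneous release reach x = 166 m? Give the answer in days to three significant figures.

190 days

Retardation factor R = 1 + ρ_b·K_d/n = 1 + 1.73 × 0.18/0.23 = 2.354.
Sorption retards both mechanisms: v_R = v/R = 0.8709 m/day, D_R = D/R = 0.3963 m²/day.
Peak time from v_R²t² + 2D_R t − x² = 0: t = (√(D_R² + v_R²x²) − D_R)/v_R².
√(D_R² + v_R²x²) = √(0.3963² + 0.8709² × 166²) = 144.6; v_R² = 0.7585.
t = (144.6 − 0.3963)/0.7585 = 190 days.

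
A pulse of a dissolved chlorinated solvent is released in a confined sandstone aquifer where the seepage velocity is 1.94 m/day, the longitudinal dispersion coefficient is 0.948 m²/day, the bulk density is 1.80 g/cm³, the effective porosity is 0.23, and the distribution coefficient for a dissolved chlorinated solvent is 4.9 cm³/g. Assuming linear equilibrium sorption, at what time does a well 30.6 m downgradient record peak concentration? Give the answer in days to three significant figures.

611 days

Retardation factor R = 1 + ρ_b·K_d/n = 1 + 1.80 × 4.9/0.23 = 39.35.
Sorption retards both mechanisms: v_R = v/R = 0.04930 m/day, D_R = D/R = 0.02409 m²/day.
Peak time from v_R²t² + 2D_R t − x² = 0: t = (√(D_R² + v_R²x²) − D_R)/v_R².
√(D_R² + v_R²x²) = √(0.02409² + 0.04930² × 30.6²) = 1.509; v_R² = 0.002430.
t = (1.509 − 0.02409)/0.002430 = 611 days.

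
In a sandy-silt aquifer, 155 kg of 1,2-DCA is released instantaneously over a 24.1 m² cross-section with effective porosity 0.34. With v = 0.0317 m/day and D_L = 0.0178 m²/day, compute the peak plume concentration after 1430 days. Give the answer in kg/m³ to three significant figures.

1.06 kg/m³

The peak of an instantaneous 1D plume sits at x = vt; there the Gaussian factor is 1 and C_max = M/(n_e·A·√(4πDt)), where n_e·A is the pore area the mass is dissolved in.
√(4πDt) = √(4π × 0.0178 × 1430) = 17.88 m, so C_max = 155/(0.34 × 24.1 × 17.88) = 1.06 kg/m³.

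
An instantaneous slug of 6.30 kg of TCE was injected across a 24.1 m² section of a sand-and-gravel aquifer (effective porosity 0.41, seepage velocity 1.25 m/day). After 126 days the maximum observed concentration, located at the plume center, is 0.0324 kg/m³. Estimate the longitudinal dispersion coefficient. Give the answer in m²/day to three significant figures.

0.245 m²/day

At the plume center C_max = M/(n_e·A·√(4πDt)), so D = M²/(4πt·(n_e·A·C_max)²).
n_e·A·C_max = 0.41 × 24.1 × 0.0324 = 0.3201 kg/m.
D = 6.30²/(4π × 126 × 0.3201²) = 0.245 m²/day.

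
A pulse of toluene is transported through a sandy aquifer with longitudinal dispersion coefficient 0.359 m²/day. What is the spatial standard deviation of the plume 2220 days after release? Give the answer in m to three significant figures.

Dispersive spreading gives a Gaussian with σ² = 2Dt; advection only shifts the center.
σ = √(2 × 0.359 × 2220) = 39.9 m.

39.9 m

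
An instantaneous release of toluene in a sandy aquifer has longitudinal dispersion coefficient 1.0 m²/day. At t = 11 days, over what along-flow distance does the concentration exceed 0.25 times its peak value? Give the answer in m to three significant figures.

The plume is Gaussian with σ = √(2Dt) = √(2 × 1.0 × 11) = 4.690 m.
C/C_peak = exp(−Δx²/(2σ²)) = 0.25 ⇒ Δx = σ·√(−2 ln 0.25) = 4.690 × 1.665 = 7.809 m.
Width = 2Δx = 15.6 m.

15.6 m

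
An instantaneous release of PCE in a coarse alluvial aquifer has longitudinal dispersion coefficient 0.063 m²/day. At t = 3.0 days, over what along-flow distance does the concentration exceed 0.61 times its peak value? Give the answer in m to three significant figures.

The plume is Gaussian with σ = √(2Dt) = √(2 × 0.063 × 3.0) = 0.6148 m.
C/C_peak = exp(−Δx²/(2σ²)) = 0.61 ⇒ Δx = σ·√(−2 ln 0.61) = 0.6148 × 0.9943 = 0.6113 m.
Width = 2Δx = 1.22 m.

1.22 m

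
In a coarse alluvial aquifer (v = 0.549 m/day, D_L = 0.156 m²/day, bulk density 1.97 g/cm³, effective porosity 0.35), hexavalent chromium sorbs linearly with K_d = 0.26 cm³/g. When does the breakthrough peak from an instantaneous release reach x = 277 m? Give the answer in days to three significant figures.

Retardation factor R = 1 + ρ_b·K_d/n = 1 + 1.97 × 0.26/0.35 = 2.463.
Sorption retards both mechanisms: v_R = v/R = 0.2229 m/day, D_R = D/R = 0.06334 m²/day.
Peak time from v_R²t² + 2D_R t − x² = 0: t = (√(D_R² + v_R²x²) − D_R)/v_R².
√(D_R² + v_R²x²) = √(0.06334² + 0.2229² × 277²) = 61.74; v_R² = 0.04968.
t = (61.74 − 0.06334)/0.04968 = 1240 days.

1240 days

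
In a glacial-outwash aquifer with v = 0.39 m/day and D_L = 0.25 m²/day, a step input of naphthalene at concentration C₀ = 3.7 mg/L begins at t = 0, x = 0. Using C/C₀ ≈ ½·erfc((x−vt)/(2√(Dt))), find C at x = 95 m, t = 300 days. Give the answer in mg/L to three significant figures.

For a continuous step input, C/C₀ ≈ ½·erfc((x−vt)/(2√(Dt))).
vt = 0.39 × 300 = 117 m and 2√(Dt) = 2√(0.25 × 300) = 17.32 m.
Argument (x−vt)/(2√(Dt)) = (95 − 117)/17.32 = -1.270; ½·erfc(-1.270) = 0.9638.
C = 3.7 × 0.9638 = 3.57 mg/L.

3.57 mg/L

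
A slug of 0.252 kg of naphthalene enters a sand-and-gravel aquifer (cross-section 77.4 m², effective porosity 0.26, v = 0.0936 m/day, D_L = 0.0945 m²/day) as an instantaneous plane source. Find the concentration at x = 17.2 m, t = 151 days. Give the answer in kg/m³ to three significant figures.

0.000793 kg/m³

For an instantaneous plane source, C(x,t) = M/(n_e·A·√(4πDt)) · exp(−(x−vt)²/(4Dt)), with n_e·A the pore (flow) area.
Plume center vt = 0.0936 × 151 = 14.1336 m, so the well at 17.2 m is 3.0664 m downgradient of the peak.
√(4πDt) = 13.39 m, giving peak height M/(n_e·A·√(4πDt)) = 0.252/(0.26 × 77.4 × 13.39) = 0.0009352 kg/m³.
(x−vt)²/(4Dt) = (3.0664)²/(4 × 0.0945 × 151) = 0.1647; exp(−0.1647) = 0.8481.
C = 0.0009352 × 0.8481 = 0.000793 kg/m³.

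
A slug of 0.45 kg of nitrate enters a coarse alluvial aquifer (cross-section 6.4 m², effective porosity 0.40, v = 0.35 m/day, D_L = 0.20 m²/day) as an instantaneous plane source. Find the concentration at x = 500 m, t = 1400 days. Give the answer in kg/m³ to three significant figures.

For an instantaneous plane source, C(x,t) = M/(n_e·A·√(4πDt)) · exp(−(x−vt)²/(4Dt)), with n_e·A the pore (flow) area.
Plume center vt = 0.35 × 1400 = 490 m, so the well at 500 m is 10 m downgradient of the peak.
√(4πDt) = 59.32 m, giving peak height M/(n_e·A·√(4πDt)) = 0.45/(0.40 × 6.4 × 59.32) = 0.002963 kg/m³.
(x−vt)²/(4Dt) = (10)²/(4 × 0.20 × 1400) = 0.08929; exp(−0.08929) = 0.9146.
C = 0.002963 × 0.9146 = 0.00271 kg/m³.

0.00271 kg/m³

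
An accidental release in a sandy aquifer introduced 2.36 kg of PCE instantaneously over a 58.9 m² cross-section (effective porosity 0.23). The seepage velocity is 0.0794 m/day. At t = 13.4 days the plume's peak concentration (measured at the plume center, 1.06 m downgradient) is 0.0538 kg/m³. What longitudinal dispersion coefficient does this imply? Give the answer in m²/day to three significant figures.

0.0623 m²/day

At the plume center C_max = M/(n_e·A·√(4πDt)), so D = M²/(4πt·(n_e·A·C_max)²).
n_e·A·C_max = 0.23 × 58.9 × 0.0538 = 0.7288 kg/m.
D = 2.36²/(4π × 13.4 × 0.7288²) = 0.0623 m²/day.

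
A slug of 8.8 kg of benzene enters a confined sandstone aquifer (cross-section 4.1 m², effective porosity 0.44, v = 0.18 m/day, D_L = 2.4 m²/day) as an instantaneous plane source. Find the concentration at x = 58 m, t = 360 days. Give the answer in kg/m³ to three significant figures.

For an instantaneous plane source, C(x,t) = M/(n_e·A·√(4πDt)) · exp(−(x−vt)²/(4Dt)), with n_e·A the pore (flow) area.
Plume center vt = 0.18 × 360 = 64.8 m, so the well at 58 m is 6.8 m upgradient of the peak.
√(4πDt) = 104.2 m, giving peak height M/(n_e·A·√(4πDt)) = 8.8/(0.44 × 4.1 × 104.2) = 0.04681 kg/m³.
(x−vt)²/(4Dt) = (-6.8)²/(4 × 2.4 × 360) = 0.01338; exp(−0.01338) = 0.9867.
C = 0.04681 × 0.9867 = 0.0462 kg/m³.

0.0462 kg/m³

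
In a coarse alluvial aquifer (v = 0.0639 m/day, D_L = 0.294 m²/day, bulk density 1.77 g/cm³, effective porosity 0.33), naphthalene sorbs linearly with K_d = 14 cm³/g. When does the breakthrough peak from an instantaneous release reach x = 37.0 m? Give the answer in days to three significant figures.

38900 days

Retardation factor R = 1 + ρ_b·K_d/n = 1 + 1.77 × 14/0.33 = 76.09.
Sorption retards both mechanisms: v_R = v/R = 0.0008398 m/day, D_R = D/R = 0.003864 m²/day.
Peak time from v_R²t² + 2D_R t − x² = 0: t = (√(D_R² + v_R²x²) − D_R)/v_R².
√(D_R² + v_R²x²) = √(0.003864² + 0.0008398² × 37.0²) = 0.03131; v_R² = 7.053e-07.
t = (0.03131 − 0.003864)/7.053e-07 = 38900 days.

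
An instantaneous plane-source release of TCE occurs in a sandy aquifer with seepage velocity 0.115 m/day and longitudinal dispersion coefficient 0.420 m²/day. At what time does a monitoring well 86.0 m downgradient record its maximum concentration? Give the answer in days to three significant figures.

717 days

For the 1D instantaneous-source solution, setting ∂C/∂t = 0 at fixed x gives v²t² + 2Dt − x² = 0, so t = (√(D² + v²x²) − D)/v².
√(D² + v²x²) = √(0.420² + 0.115² × 86.0²) = 9.899; v² = 0.013225.
t = (9.899 − 0.420)/0.013225 = 717 days (vs. the pure-advection estimate x/v = 748 d).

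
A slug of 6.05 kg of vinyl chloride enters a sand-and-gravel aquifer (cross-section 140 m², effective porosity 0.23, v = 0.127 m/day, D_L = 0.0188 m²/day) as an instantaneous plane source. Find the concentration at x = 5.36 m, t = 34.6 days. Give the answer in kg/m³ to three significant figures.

For an instantaneous plane source, C(x,t) = M/(n_e·A·√(4πDt)) · exp(−(x−vt)²/(4Dt)), with n_e·A the pore (flow) area.
Plume center vt = 0.127 × 34.6 = 4.3942 m, so the well at 5.36 m is 0.9658 m downgradient of the peak.
√(4πDt) = 2.859 m, giving peak height M/(n_e·A·√(4πDt)) = 6.05/(0.23 × 140 × 2.859) = 0.06572 kg/m³.
(x−vt)²/(4Dt) = (0.9658)²/(4 × 0.0188 × 34.6) = 0.3585; exp(−0.3585) = 0.6987.
C = 0.06572 × 0.6987 = 0.0459 kg/m³.

0.0459 kg/m³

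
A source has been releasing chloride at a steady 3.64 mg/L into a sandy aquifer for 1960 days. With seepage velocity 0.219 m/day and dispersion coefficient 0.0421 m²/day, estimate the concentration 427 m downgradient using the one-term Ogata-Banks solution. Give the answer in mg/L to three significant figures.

2.07 mg/L

For a continuous step input, C/C₀ ≈ ½·erfc((x−vt)/(2√(Dt))).
vt = 0.219 × 1960 = 429.24 m and 2√(Dt) = 2√(0.0421 × 1960) = 18.17 m.
Argument (x−vt)/(2√(Dt)) = (427 − 429.24)/18.17 = -0.1233; ½·erfc(-0.1233) = 0.5692.
C = 3.64 × 0.5692 = 2.07 mg/L.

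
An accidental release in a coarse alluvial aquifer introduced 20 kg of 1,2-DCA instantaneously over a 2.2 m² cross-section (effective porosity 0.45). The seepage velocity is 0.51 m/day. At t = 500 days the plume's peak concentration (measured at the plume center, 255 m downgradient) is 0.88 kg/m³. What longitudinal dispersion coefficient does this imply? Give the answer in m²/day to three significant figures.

At the plume center C_max = M/(n_e·A·√(4πDt)), so D = M²/(4πt·(n_e·A·C_max)²).
n_e·A·C_max = 0.45 × 2.2 × 0.88 = 0.8712 kg/m.
D = 20²/(4π × 500 × 0.8712²) = 0.0839 m²/day.

0.0839 m²/day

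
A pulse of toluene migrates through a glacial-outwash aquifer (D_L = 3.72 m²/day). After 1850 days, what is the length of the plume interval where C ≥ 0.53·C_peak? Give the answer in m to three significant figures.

The plume is Gaussian with σ = √(2Dt) = √(2 × 3.72 × 1850) = 117.3 m.
C/C_peak = exp(−Δx²/(2σ²)) = 0.53 ⇒ Δx = σ·√(−2 ln 0.53) = 117.3 × 1.127 = 132.2 m.
Width = 2Δx = 264 m.

264 m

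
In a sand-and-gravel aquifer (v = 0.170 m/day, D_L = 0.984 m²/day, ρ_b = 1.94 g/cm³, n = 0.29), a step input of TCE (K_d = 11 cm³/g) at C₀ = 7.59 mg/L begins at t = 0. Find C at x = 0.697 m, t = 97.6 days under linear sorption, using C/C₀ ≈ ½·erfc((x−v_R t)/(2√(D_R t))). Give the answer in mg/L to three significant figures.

Retardation factor R = 1 + ρ_b·K_d/n = 1 + 1.94 × 11/0.29 = 74.59.
Sorption retards both mechanisms: v_R = v/R = 0.002279 m/day, D_R = D/R = 0.01319 m²/day.
v_R·t = 0.002279 × 97.6 = 0.2224304 m; 2√(D_R t) = 2.269 m; argument = (0.697 − 0.2224304)/2.269 = 0.2092.
C = C₀ × ½·erfc(0.2092) = 7.59 × 0.3837 = 2.91 mg/L.

2.91 mg/L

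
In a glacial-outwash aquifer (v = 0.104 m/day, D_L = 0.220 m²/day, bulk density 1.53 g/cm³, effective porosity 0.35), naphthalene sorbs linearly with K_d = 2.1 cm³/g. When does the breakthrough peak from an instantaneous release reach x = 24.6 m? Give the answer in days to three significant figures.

Retardation factor R = 1 + ρ_b·K_d/n = 1 + 1.53 × 2.1/0.35 = 10.18.
Sorption retards both mechanisms: v_R = v/R = 0.01022 m/day, D_R = D/R = 0.02161 m²/day.
Peak time from v_R²t² + 2D_R t − x² = 0: t = (√(D_R² + v_R²x²) − D_R)/v_R².
√(D_R² + v_R²x²) = √(0.02161² + 0.01022² × 24.6²) = 0.2523; v_R² = 0.0001044.
t = (0.2523 − 0.02161)/0.0001044 = 2210 days.

2210 days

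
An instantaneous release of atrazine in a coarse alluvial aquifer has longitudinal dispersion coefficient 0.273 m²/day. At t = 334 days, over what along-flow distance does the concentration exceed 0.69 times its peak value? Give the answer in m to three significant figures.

The plume is Gaussian with σ = √(2Dt) = √(2 × 0.273 × 334) = 13.50 m.
C/C_peak = exp(−Δx²/(2σ²)) = 0.69 ⇒ Δx = σ·√(−2 ln 0.69) = 13.50 × 0.8615 = 11.63 m.
Width = 2Δx = 23.3 m.

23.3 m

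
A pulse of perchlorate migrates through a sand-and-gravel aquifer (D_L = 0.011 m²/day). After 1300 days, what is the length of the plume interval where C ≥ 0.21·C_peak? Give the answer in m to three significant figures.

The plume is Gaussian with σ = √(2Dt) = √(2 × 0.011 × 1300) = 5.348 m.
C/C_peak = exp(−Δx²/(2σ²)) = 0.21 ⇒ Δx = σ·√(−2 ln 0.21) = 5.348 × 1.767 = 9.450 m.
Width = 2Δx = 18.9 m.

18.9 m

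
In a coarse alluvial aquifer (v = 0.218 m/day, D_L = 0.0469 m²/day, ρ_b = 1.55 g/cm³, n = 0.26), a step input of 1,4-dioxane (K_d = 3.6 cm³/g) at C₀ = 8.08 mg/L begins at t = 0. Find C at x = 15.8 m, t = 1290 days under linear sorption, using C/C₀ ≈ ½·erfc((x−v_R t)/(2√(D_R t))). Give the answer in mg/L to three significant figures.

Retardation factor R = 1 + ρ_b·K_d/n = 1 + 1.55 × 3.6/0.26 = 22.46.
Sorption retards both mechanisms: v_R = v/R = 0.009706 m/day, D_R = D/R = 0.002088 m²/day.
v_R·t = 0.009706 × 1290 = 12.52074 m; 2√(D_R t) = 3.282 m; argument = (15.8 − 12.52074)/3.282 = 0.9992.
C = C₀ × ½·erfc(0.9992) = 8.08 × 0.07882 = 0.637 mg/L.

0.637 mg/L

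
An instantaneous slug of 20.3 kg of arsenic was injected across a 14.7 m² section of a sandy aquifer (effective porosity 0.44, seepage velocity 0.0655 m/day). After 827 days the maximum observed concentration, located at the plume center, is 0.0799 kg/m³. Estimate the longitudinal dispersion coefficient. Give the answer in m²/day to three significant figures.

0.148 m²/day

At the plume center C_max = M/(n_e·A·√(4πDt)), so D = M²/(4πt·(n_e·A·C_max)²).
n_e·A·C_max = 0.44 × 14.7 × 0.0799 = 0.5168 kg/m.
D = 20.3²/(4π × 827 × 0.5168²) = 0.148 m²/day.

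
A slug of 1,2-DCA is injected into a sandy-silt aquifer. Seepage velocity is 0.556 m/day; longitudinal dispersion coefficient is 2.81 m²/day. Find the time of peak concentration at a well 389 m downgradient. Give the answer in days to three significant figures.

691 days

For the 1D instantaneous-source solution, setting ∂C/∂t = 0 at fixed x gives v²t² + 2Dt − x² = 0, so t = (√(D² + v²x²) − D)/v².
√(D² + v²x²) = √(2.81² + 0.556² × 389²) = 216.3; v² = 0.309136.
t = (216.3 − 2.81)/0.309136 = 691 days (vs. the pure-advection estimate x/v = 700 d).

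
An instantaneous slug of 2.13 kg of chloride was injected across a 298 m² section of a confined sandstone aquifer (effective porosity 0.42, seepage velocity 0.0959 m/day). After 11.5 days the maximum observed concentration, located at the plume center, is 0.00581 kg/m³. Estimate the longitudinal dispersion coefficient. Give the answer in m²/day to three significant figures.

0.0594 m²/day

At the plume center C_max = M/(n_e·A·√(4πDt)), so D = M²/(4πt·(n_e·A·C_max)²).
n_e·A·C_max = 0.42 × 298 × 0.00581 = 0.7272 kg/m.
D = 2.13²/(4π × 11.5 × 0.7272²) = 0.0594 m²/day.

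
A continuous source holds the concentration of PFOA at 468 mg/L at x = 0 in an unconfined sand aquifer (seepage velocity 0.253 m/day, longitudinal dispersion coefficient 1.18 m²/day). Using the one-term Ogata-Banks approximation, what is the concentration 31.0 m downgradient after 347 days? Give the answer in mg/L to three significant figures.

457 mg/L

For a continuous step input, C/C₀ ≈ ½·erfc((x−vt)/(2√(Dt))).
vt = 0.253 × 347 = 87.791 m and 2√(Dt) = 2√(1.18 × 347) = 40.47 m.
Argument (x−vt)/(2√(Dt)) = (31.0 − 87.791)/40.47 = -1.403; ½·erfc(-1.403) = 0.9764.
C = 468 × 0.9764 = 457 mg/L.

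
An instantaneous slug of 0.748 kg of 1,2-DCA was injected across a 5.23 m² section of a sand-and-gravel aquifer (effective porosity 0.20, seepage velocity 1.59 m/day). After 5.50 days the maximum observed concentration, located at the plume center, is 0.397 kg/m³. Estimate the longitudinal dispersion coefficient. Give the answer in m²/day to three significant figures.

0.0469 m²/day

At the plume center C_max = M/(n_e·A·√(4πDt)), so D = M²/(4πt·(n_e·A·C_max)²).
n_e·A·C_max = 0.20 × 5.23 × 0.397 = 0.4153 kg/m.
D = 0.748²/(4π × 5.50 × 0.4153²) = 0.0469 m²/day.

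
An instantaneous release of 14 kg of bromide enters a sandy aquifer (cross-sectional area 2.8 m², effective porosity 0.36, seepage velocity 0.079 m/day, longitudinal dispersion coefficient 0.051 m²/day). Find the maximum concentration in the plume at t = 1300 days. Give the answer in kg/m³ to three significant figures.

0.481 kg/m³

The peak of an instantaneous 1D plume sits at x = vt; there the Gaussian factor is 1 and C_max = M/(n_e·A·√(4πDt)), where n_e·A is the pore area the mass is dissolved in.
√(4πDt) = √(4π × 0.051 × 1300) = 28.86 m, so C_max = 14/(0.36 × 2.8 × 28.86) = 0.481 kg/m³.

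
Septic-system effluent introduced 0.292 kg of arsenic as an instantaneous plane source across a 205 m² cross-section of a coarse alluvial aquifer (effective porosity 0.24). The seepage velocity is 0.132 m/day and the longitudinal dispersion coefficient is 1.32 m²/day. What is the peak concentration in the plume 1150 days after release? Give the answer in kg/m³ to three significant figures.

The peak of an instantaneous 1D plume sits at x = vt; there the Gaussian factor is 1 and C_max = M/(n_e·A·√(4πDt)), where n_e·A is the pore area the mass is dissolved in.
√(4πDt) = √(4π × 1.32 × 1150) = 138.1 m, so C_max = 0.292/(0.24 × 205 × 138.1) = 4.30e-05 kg/m³.

4.30e-05 kg/m³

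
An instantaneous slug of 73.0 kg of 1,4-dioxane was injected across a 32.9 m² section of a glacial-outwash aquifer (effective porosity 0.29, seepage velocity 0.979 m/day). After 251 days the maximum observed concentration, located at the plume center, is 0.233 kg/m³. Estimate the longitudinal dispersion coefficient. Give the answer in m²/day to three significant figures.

At the plume center C_max = M/(n_e·A·√(4πDt)), so D = M²/(4πt·(n_e·A·C_max)²).
n_e·A·C_max = 0.29 × 32.9 × 0.233 = 2.223 kg/m.
D = 73.0²/(4π × 251 × 2.223²) = 0.342 m²/day.

0.342 m²/day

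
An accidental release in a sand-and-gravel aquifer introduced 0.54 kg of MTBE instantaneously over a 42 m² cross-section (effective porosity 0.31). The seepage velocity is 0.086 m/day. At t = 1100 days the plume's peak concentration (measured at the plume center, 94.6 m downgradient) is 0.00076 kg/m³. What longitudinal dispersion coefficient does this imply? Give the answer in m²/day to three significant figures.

At the plume center C_max = M/(n_e·A·√(4πDt)), so D = M²/(4πt·(n_e·A·C_max)²).
n_e·A·C_max = 0.31 × 42 × 0.00076 = 0.009895 kg/m.
D = 0.54²/(4π × 1100 × 0.009895²) = 0.215 m²/day.

0.215 m²/day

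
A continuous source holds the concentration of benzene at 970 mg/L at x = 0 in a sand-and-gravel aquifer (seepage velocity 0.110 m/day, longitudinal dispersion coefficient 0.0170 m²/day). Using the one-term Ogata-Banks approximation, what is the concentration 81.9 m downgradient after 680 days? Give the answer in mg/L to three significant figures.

For a continuous step input, C/C₀ ≈ ½·erfc((x−vt)/(2√(Dt))).
vt = 0.110 × 680 = 74.8 m and 2√(Dt) = 2√(0.0170 × 680) = 6.800 m.
Argument (x−vt)/(2√(Dt)) = (81.9 − 74.8)/6.800 = 1.044; ½·erfc(1.044) = 0.06991.
C = 970 × 0.06991 = 67.8 mg/L.

67.8 mg/L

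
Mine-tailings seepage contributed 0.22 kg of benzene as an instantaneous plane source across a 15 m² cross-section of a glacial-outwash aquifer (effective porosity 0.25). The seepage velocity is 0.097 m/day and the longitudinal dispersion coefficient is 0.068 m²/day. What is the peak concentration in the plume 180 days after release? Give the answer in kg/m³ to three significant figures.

0.00473 kg/m³

The peak of an instantaneous 1D plume sits at x = vt; there the Gaussian factor is 1 and C_max = M/(n_e·A·√(4πDt)), where n_e·A is the pore area the mass is dissolved in.
√(4πDt) = √(4π × 0.068 × 180) = 12.40 m, so C_max = 0.22/(0.25 × 15 × 12.40) = 0.00473 kg/m³.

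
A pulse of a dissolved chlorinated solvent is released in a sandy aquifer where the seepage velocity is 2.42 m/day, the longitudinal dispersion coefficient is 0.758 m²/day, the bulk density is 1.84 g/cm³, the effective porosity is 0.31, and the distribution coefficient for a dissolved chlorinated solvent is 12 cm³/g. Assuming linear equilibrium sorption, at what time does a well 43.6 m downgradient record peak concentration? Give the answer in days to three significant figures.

Retardation factor R = 1 + ρ_b·K_d/n = 1 + 1.84 × 12/0.31 = 72.23.
Sorption retards both mechanisms: v_R = v/R = 0.03350 m/day, D_R = D/R = 0.01049 m²/day.
Peak time from v_R²t² + 2D_R t − x² = 0: t = (√(D_R² + v_R²x²) − D_R)/v_R².
√(D_R² + v_R²x²) = √(0.01049² + 0.03350² × 43.6²) = 1.461; v_R² = 0.001122.
t = (1.461 − 0.01049)/0.001122 = 1290 days.

1290 days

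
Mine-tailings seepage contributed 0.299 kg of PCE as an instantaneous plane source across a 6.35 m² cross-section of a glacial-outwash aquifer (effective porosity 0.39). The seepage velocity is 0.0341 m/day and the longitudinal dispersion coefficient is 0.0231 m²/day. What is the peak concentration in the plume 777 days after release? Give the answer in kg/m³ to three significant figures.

The peak of an instantaneous 1D plume sits at x = vt; there the Gaussian factor is 1 and C_max = M/(n_e·A·√(4πDt)), where n_e·A is the pore area the mass is dissolved in.
√(4πDt) = √(4π × 0.0231 × 777) = 15.02 m, so C_max = 0.299/(0.39 × 6.35 × 15.02) = 0.00804 kg/m³.

0.00804 kg/m³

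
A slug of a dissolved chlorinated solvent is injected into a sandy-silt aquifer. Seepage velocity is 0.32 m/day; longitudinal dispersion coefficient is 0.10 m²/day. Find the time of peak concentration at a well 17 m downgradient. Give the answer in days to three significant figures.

52.2 days

For the 1D instantaneous-source solution, setting ∂C/∂t = 0 at fixed x gives v²t² + 2Dt − x² = 0, so t = (√(D² + v²x²) − D)/v².
√(D² + v²x²) = √(0.10² + 0.32² × 17²) = 5.441; v² = 0.1024.
t = (5.441 − 0.10)/0.1024 = 52.2 days (vs. the pure-advection estimate x/v = 53.1 d).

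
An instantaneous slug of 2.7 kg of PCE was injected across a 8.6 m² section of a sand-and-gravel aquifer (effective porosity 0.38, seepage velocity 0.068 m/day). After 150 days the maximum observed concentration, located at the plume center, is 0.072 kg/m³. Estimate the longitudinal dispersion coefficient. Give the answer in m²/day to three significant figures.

0.0699 m²/day

At the plume center C_max = M/(n_e·A·√(4πDt)), so D = M²/(4πt·(n_e·A·C_max)²).
n_e·A·C_max = 0.38 × 8.6 × 0.072 = 0.2353 kg/m.
D = 2.7²/(4π × 150 × 0.2353²) = 0.0699 m²/day.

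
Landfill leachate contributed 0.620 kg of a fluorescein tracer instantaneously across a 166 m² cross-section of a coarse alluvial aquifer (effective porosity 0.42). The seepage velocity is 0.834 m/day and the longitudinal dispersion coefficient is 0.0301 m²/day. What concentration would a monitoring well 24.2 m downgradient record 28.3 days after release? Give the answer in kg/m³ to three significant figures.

0.00245 kg/m³

For an instantaneous plane source, C(x,t) = M/(n_e·A·√(4πDt)) · exp(−(x−vt)²/(4Dt)), with n_e·A the pore (flow) area.
Plume center vt = 0.834 × 28.3 = 23.6022 m, so the well at 24.2 m is 0.5978 m downgradient of the peak.
√(4πDt) = 3.272 m, giving peak height M/(n_e·A·√(4πDt)) = 0.620/(0.42 × 166 × 3.272) = 0.002718 kg/m³.
(x−vt)²/(4Dt) = (0.5978)²/(4 × 0.0301 × 28.3) = 0.1049; exp(−0.1049) = 0.9004.
C = 0.002718 × 0.9004 = 0.00245 kg/m³.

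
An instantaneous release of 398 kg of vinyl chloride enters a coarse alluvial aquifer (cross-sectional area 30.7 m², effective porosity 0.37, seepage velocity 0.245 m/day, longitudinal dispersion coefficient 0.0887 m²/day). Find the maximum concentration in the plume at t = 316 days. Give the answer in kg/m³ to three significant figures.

The peak of an instantaneous 1D plume sits at x = vt; there the Gaussian factor is 1 and C_max = M/(n_e·A·√(4πDt)), where n_e·A is the pore area the mass is dissolved in.
√(4πDt) = √(4π × 0.0887 × 316) = 18.77 m, so C_max = 398/(0.37 × 30.7 × 18.77) = 1.87 kg/m³.

1.87 kg/m³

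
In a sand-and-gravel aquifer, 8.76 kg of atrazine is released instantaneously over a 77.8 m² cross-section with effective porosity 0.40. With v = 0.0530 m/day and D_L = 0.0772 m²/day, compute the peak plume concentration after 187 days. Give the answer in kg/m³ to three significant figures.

0.0209 kg/m³

The peak of an instantaneous 1D plume sits at x = vt; there the Gaussian factor is 1 and C_max = M/(n_e·A·√(4πDt)), where n_e·A is the pore area the mass is dissolved in.
√(4πDt) = √(4π × 0.0772 × 187) = 13.47 m, so C_max = 8.76/(0.40 × 77.8 × 13.47) = 0.0209 kg/m³.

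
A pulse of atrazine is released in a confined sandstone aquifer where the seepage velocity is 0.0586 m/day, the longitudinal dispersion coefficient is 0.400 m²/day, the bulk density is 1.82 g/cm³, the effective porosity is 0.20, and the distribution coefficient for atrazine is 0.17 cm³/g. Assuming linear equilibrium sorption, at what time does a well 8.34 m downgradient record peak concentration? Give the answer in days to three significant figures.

172 days

Retardation factor R = 1 + ρ_b·K_d/n = 1 + 1.82 × 0.17/0.20 = 2.547.
Sorption retards both mechanisms: v_R = v/R = 0.02301 m/day, D_R = D/R = 0.1570 m²/day.
Peak time from v_R²t² + 2D_R t − x² = 0: t = (√(D_R² + v_R²x²) − D_R)/v_R².
√(D_R² + v_R²x²) = √(0.1570² + 0.02301² × 8.34²) = 0.2479; v_R² = 0.0005295.
t = (0.2479 − 0.1570)/0.0005295 = 172 days.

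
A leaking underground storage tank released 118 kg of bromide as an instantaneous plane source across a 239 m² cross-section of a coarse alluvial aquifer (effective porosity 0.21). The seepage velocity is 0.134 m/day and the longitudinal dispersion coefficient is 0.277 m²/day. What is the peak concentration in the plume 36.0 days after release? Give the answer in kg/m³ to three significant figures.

The peak of an instantaneous 1D plume sits at x = vt; there the Gaussian factor is 1 and C_max = M/(n_e·A·√(4πDt)), where n_e·A is the pore area the mass is dissolved in.
√(4πDt) = √(4π × 0.277 × 36.0) = 11.19 m, so C_max = 118/(0.21 × 239 × 11.19) = 0.210 kg/m³.

0.210 kg/m³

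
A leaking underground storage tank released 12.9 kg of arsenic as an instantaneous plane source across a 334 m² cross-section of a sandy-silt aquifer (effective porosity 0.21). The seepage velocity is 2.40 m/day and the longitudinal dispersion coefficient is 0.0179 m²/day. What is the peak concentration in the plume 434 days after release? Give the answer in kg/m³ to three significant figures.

0.0186 kg/m³

The peak of an instantaneous 1D plume sits at x = vt; there the Gaussian factor is 1 and C_max = M/(n_e·A·√(4πDt)), where n_e·A is the pore area the mass is dissolved in.
√(4πDt) = √(4π × 0.0179 × 434) = 9.880 m, so C_max = 12.9/(0.21 × 334 × 9.880) = 0.0186 kg/m³.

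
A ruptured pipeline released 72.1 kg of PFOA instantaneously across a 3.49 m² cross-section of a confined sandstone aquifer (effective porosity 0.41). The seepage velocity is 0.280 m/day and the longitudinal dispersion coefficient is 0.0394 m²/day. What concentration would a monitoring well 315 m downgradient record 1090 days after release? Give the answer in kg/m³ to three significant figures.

1.24 kg/m³

For an instantaneous plane source, C(x,t) = M/(n_e·A·√(4πDt)) · exp(−(x−vt)²/(4Dt)), with n_e·A the pore (flow) area.
Plume center vt = 0.280 × 1090 = 305.2 m, so the well at 315 m is 9.8 m downgradient of the peak.
√(4πDt) = 23.23 m, giving peak height M/(n_e·A·√(4πDt)) = 72.1/(0.41 × 3.49 × 23.23) = 2.169 kg/m³.
(x−vt)²/(4Dt) = (9.8)²/(4 × 0.0394 × 1090) = 0.5591; exp(−0.5591) = 0.5717.
C = 2.169 × 0.5717 = 1.24 kg/m³.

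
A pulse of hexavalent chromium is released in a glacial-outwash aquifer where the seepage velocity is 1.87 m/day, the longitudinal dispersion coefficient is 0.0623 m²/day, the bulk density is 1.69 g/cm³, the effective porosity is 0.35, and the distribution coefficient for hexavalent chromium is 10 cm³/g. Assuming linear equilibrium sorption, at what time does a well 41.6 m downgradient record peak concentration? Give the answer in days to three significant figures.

1100 days

Retardation factor R = 1 + ρ_b·K_d/n = 1 + 1.69 × 10/0.35 = 49.29.
Sorption retards both mechanisms: v_R = v/R = 0.03794 m/day, D_R = D/R = 0.001264 m²/day.
Peak time from v_R²t² + 2D_R t − x² = 0: t = (√(D_R² + v_R²x²) − D_R)/v_R².
√(D_R² + v_R²x²) = √(0.001264² + 0.03794² × 41.6²) = 1.578; v_R² = 0.001439.
t = (1.578 − 0.001264)/0.001439 = 1100 days.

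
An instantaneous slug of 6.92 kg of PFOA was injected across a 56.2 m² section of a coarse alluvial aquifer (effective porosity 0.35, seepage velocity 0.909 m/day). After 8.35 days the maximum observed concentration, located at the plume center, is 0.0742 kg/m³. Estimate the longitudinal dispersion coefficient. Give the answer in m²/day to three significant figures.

At the plume center C_max = M/(n_e·A·√(4πDt)), so D = M²/(4πt·(n_e·A·C_max)²).
n_e·A·C_max = 0.35 × 56.2 × 0.0742 = 1.460 kg/m.
D = 6.92²/(4π × 8.35 × 1.460²) = 0.214 m²/day.

0.214 m²/day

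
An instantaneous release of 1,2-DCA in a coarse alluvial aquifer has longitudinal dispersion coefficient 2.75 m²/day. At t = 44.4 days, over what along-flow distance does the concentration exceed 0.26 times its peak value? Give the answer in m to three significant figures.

The plume is Gaussian with σ = √(2Dt) = √(2 × 2.75 × 44.4) = 15.63 m.
C/C_peak = exp(−Δx²/(2σ²)) = 0.26 ⇒ Δx = σ·√(−2 ln 0.26) = 15.63 × 1.641 = 25.65 m.
Width = 2Δx = 51.3 m.

51.3 m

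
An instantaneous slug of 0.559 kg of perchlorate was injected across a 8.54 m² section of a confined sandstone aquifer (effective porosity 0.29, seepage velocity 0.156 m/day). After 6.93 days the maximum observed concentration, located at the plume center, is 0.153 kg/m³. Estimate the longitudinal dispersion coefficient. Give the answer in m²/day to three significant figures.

At the plume center C_max = M/(n_e·A·√(4πDt)), so D = M²/(4πt·(n_e·A·C_max)²).
n_e·A·C_max = 0.29 × 8.54 × 0.153 = 0.3789 kg/m.
D = 0.559²/(4π × 6.93 × 0.3789²) = 0.0250 m²/day.

0.0250 m²/day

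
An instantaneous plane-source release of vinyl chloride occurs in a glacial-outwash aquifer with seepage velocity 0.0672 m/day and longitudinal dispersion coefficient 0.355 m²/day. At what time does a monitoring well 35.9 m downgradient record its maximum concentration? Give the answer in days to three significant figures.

For the 1D instantaneous-source solution, setting ∂C/∂t = 0 at fixed x gives v²t² + 2Dt − x² = 0, so t = (√(D² + v²x²) − D)/v².
√(D² + v²x²) = √(0.355² + 0.0672² × 35.9²) = 2.438; v² = 0.00451584.
t = (2.438 − 0.355)/0.00451584 = 461 days (vs. the pure-advection estimate x/v = 534 d).

461 days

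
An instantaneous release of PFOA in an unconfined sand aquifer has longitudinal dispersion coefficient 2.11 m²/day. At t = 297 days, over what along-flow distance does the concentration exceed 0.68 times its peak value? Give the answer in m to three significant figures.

62.2 m

The plume is Gaussian with σ = √(2Dt) = √(2 × 2.11 × 297) = 35.40 m.
C/C_peak = exp(−Δx²/(2σ²)) = 0.68 ⇒ Δx = σ·√(−2 ln 0.68) = 35.40 × 0.8783 = 31.09 m.
Width = 2Δx = 62.2 m.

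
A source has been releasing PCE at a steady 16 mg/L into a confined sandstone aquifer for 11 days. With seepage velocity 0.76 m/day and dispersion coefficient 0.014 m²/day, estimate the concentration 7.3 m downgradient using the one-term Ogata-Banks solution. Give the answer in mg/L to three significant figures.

15.6 mg/L

For a continuous step input, C/C₀ ≈ ½·erfc((x−vt)/(2√(Dt))).
vt = 0.76 × 11 = 8.36 m and 2√(Dt) = 2√(0.014 × 11) = 0.7849 m.
Argument (x−vt)/(2√(Dt)) = (7.3 − 8.36)/0.7849 = -1.350; ½·erfc(-1.350) = 0.9719.
C = 16 × 0.9719 = 15.6 mg/L.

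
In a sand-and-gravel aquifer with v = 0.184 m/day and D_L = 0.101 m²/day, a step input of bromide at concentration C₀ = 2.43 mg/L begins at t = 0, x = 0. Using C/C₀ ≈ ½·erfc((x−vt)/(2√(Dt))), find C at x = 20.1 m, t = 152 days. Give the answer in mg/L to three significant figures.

For a continuous step input, C/C₀ ≈ ½·erfc((x−vt)/(2√(Dt))).
vt = 0.184 × 152 = 27.968 m and 2√(Dt) = 2√(0.101 × 152) = 7.836 m.
Argument (x−vt)/(2√(Dt)) = (20.1 − 27.968)/7.836 = -1.004; ½·erfc(-1.004) = 0.9222.
C = 2.43 × 0.9222 = 2.24 mg/L.

2.24 mg/L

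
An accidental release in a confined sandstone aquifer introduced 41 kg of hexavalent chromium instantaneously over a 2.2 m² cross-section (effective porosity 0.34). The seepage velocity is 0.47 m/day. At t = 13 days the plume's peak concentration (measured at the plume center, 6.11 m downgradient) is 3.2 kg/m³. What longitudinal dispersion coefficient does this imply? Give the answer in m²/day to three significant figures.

1.80 m²/day

At the plume center C_max = M/(n_e·A·√(4πDt)), so D = M²/(4πt·(n_e·A·C_max)²).
n_e·A·C_max = 0.34 × 2.2 × 3.2 = 2.394 kg/m.
D = 41²/(4π × 13 × 2.394²) = 1.80 m²/day.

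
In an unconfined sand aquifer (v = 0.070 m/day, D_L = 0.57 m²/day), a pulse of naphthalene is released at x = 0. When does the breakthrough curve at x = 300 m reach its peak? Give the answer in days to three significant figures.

For the 1D instantaneous-source solution, setting ∂C/∂t = 0 at fixed x gives v²t² + 2Dt − x² = 0, so t = (√(D² + v²x²) − D)/v².
√(D² + v²x²) = √(0.57² + 0.070² × 300²) = 21.01; v² = 0.0049.
t = (21.01 − 0.57)/0.0049 = 4170 days (vs. the pure-advection estimate x/v = 4290 d).

4170 days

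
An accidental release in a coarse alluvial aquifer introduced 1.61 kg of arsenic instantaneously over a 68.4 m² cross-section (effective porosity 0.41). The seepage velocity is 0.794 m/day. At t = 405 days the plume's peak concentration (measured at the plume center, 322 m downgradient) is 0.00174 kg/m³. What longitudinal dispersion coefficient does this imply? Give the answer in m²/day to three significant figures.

At the plume center C_max = M/(n_e·A·√(4πDt)), so D = M²/(4πt·(n_e·A·C_max)²).
n_e·A·C_max = 0.41 × 68.4 × 0.00174 = 0.04880 kg/m.
D = 1.61²/(4π × 405 × 0.04880²) = 0.214 m²/day.

0.214 m²/day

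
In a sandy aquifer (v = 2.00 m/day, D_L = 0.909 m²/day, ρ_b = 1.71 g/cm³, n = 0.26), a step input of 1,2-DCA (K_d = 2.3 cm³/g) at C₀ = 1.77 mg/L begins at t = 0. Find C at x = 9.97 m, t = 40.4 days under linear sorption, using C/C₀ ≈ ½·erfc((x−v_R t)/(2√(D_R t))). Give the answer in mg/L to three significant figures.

Retardation factor R = 1 + ρ_b·K_d/n = 1 + 1.71 × 2.3/0.26 = 16.13.
Sorption retards both mechanisms: v_R = v/R = 0.1240 m/day, D_R = D/R = 0.05635 m²/day.
v_R·t = 0.1240 × 40.4 = 5.0096 m; 2√(D_R t) = 3.018 m; argument = (9.97 − 5.0096)/3.018 = 1.644.
C = C₀ × ½·erfc(1.644) = 1.77 × 0.01004 = 0.0178 mg/L.

0.0178 mg/L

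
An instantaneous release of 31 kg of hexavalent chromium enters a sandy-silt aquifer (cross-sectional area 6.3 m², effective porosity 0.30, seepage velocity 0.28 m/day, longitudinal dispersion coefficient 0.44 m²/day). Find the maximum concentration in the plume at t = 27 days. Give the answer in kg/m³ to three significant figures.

The peak of an instantaneous 1D plume sits at x = vt; there the Gaussian factor is 1 and C_max = M/(n_e·A·√(4πDt)), where n_e·A is the pore area the mass is dissolved in.
√(4πDt) = √(4π × 0.44 × 27) = 12.22 m, so C_max = 31/(0.30 × 6.3 × 12.22) = 1.34 kg/m³.

1.34 kg/m³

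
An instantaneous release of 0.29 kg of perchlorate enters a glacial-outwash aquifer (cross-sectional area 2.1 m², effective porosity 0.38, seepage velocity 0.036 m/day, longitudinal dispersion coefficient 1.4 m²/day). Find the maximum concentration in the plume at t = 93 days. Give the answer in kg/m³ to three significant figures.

The peak of an instantaneous 1D plume sits at x = vt; there the Gaussian factor is 1 and C_max = M/(n_e·A·√(4πDt)), where n_e·A is the pore area the mass is dissolved in.
√(4πDt) = √(4π × 1.4 × 93) = 40.45 m, so C_max = 0.29/(0.38 × 2.1 × 40.45) = 0.00898 kg/m³.

0.00898 kg/m³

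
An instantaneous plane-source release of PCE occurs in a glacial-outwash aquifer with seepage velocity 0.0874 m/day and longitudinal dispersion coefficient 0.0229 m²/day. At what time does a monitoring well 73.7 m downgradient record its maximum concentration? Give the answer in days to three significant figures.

840 days

For the 1D instantaneous-source solution, setting ∂C/∂t = 0 at fixed x gives v²t² + 2Dt − x² = 0, so t = (√(D² + v²x²) − D)/v².
√(D² + v²x²) = √(0.0229² + 0.0874² × 73.7²) = 6.441; v² = 0.00763876.
t = (6.441 − 0.0229)/0.00763876 = 840 days (vs. the pure-advection estimate x/v = 843 d).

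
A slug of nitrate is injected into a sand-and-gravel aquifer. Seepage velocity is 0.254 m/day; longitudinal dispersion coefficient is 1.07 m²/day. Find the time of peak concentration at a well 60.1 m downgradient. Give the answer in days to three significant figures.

221 days

For the 1D instantaneous-source solution, setting ∂C/∂t = 0 at fixed x gives v²t² + 2Dt − x² = 0, so t = (√(D² + v²x²) − D)/v².
√(D² + v²x²) = √(1.07² + 0.254² × 60.1²) = 15.30; v² = 0.064516.
t = (15.30 − 1.07)/0.064516 = 221 days (vs. the pure-advection estimate x/v = 237 d).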